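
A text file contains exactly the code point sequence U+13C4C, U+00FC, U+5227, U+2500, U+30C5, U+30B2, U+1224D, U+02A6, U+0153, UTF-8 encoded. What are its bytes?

F0 93 B1 8C C3 BC E5 88 A7 E2 94 80 E3 83 85 E3 82 B2 F0 92 89 8D CA A6 C5 93

U+13C4C: 4-byte form → F0 93 B1 8C.
U+00FC: 2-byte form → C3 BC.
U+5227: 3-byte form → E5 88 A7.
U+2500: 3-byte form → E2 94 80.
U+30C5: 3-byte form → E3 83 85.
U+30B2: 3-byte form → E3 82 B2.
U+1224D: 4-byte form → F0 92 89 8D.
U+02A6: 2-byte form → CA A6.
U+0153: 2-byte form → C5 93.
Concatenated (26 bytes): F0 93 B1 8C C3 BC E5 88 A7 E2 94 80 E3 83 85 E3 82 B2 F0 92 89 8D CA A6 C5 93.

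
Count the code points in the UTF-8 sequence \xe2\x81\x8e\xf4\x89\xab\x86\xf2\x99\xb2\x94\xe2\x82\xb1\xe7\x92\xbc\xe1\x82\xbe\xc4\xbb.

7

Byte at offset 0: 0xE2 = 11100010 → 3-byte char (#1). Advance 3.
Byte at offset 3: 0xF4 = 11110100 → 4-byte char (#2). Advance 4.
Byte at offset 7: 0xF2 = 11110010 → 4-byte char (#3). Advance 4.
Byte at offset 11: 0xE2 = 11100010 → 3-byte char (#4). Advance 3.
Byte at offset 14: 0xE7 = 11100111 → 3-byte char (#5). Advance 3.
Byte at offset 17: 0xE1 = 11100001 → 3-byte char (#6). Advance 3.
Byte at offset 20: 0xC4 = 11000100 → 2-byte char (#7). Advance 2.
Reached end at offset 22 after 7 code points.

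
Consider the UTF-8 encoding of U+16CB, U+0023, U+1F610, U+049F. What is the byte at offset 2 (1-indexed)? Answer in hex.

1-indexed offset 2 is 0-indexed offset 1.
U+16CB → 3-byte form E1 9B 8B at offsets 0–2.
Offset 1 falls in char 1's range; it's byte 2 of E1 9B 8B = 0x9B.

0x9B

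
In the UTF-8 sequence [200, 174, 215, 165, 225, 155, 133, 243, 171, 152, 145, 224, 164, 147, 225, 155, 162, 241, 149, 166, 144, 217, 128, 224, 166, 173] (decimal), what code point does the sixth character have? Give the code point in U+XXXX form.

Offset 0: leading byte 0xC8 = 11001000 → 2-byte char #1 = C8 AE.
Offset 2: leading byte 0xD7 = 11010111 → 2-byte char #2 = D7 A5.
Offset 4: leading byte 0xE1 = 11100001 → 3-byte char #3 = E1 9B 85.
Offset 7: leading byte 0xF3 = 11110011 → 4-byte char #4 = F3 AB 98 91.
Offset 11: leading byte 0xE0 = 11100000 → 3-byte char #5 = E0 A4 93.
Offset 14: leading byte 0xE1 = 11100001 → 3-byte char #6 = E1 9B A2.
Leading byte 0xE1 = 11100001 matches 1110xxxx → 3-byte sequence.
Byte 1: 0xE1 = 11100001, payload 0001 (4 bits).
Byte 2: 0x9B = 10011011 (10xxxxxx ✓), payload 011011.
Byte 3: 0xA2 = 10100010 (10xxxxxx ✓), payload 100010.
Concatenate: 0001011011100010 = 0x16E2 (16 bits → U+16E2).

U+16E2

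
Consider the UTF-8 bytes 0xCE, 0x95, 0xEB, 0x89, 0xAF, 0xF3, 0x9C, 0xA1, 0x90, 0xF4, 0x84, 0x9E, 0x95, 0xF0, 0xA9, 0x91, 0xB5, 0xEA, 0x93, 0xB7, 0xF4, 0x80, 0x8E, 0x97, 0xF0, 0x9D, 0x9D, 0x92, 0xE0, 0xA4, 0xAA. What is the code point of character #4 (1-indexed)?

Offset 0: leading byte 0xCE = 11001110 → 2-byte char #1 = CE 95.
Offset 2: leading byte 0xEB = 11101011 → 3-byte char #2 = EB 89 AF.
Offset 5: leading byte 0xF3 = 11110011 → 4-byte char #3 = F3 9C A1 90.
Offset 9: leading byte 0xF4 = 11110100 → 4-byte char #4 = F4 84 9E 95.
Leading byte 0xF4 = 11110100 matches 11110xxx → 4-byte sequence.
Byte 1: 0xF4 = 11110100, payload 100 (3 bits).
Byte 2: 0x84 = 10000100 (10xxxxxx ✓), payload 000100.
Byte 3: 0x9E = 10011110 (10xxxxxx ✓), payload 011110.
Byte 4: 0x95 = 10010101 (10xxxxxx ✓), payload 010101.
Concatenate: 100000100011110010101 = 0x104795 (21 bits → U+104795).

U+104795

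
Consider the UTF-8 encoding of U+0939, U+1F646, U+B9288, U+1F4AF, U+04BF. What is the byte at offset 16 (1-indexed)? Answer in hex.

1-indexed offset 16 is 0-indexed offset 15.
U+0939 → 3-byte form E0 A4 B9 at offsets 0–2.
U+1F646 → 4-byte form F0 9F 99 86 at offsets 3–6.
U+B9288 → 4-byte form F2 B9 8A 88 at offsets 7–10.
U+1F4AF → 4-byte form F0 9F 92 AF at offsets 11–14.
U+04BF → 2-byte form D2 BF at offsets 15–16.
Offset 15 falls in char 5's range; it's byte 1 of D2 BF = 0xD2.

0xD2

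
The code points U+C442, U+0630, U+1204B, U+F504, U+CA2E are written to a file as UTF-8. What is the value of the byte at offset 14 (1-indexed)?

0xA8

1-indexed offset 14 is 0-indexed offset 13.
U+C442 → 3-byte form EC 91 82 at offsets 0–2.
U+0630 → 2-byte form D8 B0 at offsets 3–4.
U+1204B → 4-byte form F0 92 81 8B at offsets 5–8.
U+F504 → 3-byte form EF 94 84 at offsets 9–11.
U+CA2E → 3-byte form EC A8 AE at offsets 12–14.
Offset 13 falls in char 5's range; it's byte 2 of EC A8 AE = 0xA8.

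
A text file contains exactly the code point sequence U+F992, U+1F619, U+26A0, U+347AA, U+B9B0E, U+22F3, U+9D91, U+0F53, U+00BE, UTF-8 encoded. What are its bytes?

EF A6 92 F0 9F 98 99 E2 9A A0 F0 B4 9E AA F2 B9 AC 8E E2 8B B3 E9 B6 91 E0 BD 93 C2 BE

U+F992: 3-byte form → EF A6 92.
U+1F619: 4-byte form → F0 9F 98 99.
U+26A0: 3-byte form → E2 9A A0.
U+347AA: 4-byte form → F0 B4 9E AA.
U+B9B0E: 4-byte form → F2 B9 AC 8E.
U+22F3: 3-byte form → E2 8B B3.
U+9D91: 3-byte form → E9 B6 91.
U+0F53: 3-byte form → E0 BD 93.
U+00BE: 2-byte form → C2 BE.
Concatenated (29 bytes): EF A6 92 F0 9F 98 99 E2 9A A0 F0 B4 9E AA F2 B9 AC 8E E2 8B B3 E9 B6 91 E0 BD 93 C2 BE.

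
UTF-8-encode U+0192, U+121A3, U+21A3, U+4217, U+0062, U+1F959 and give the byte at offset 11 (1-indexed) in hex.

1-indexed offset 11 is 0-indexed offset 10.
U+0192 → 2-byte form C6 92 at offsets 0–1.
U+121A3 → 4-byte form F0 92 86 A3 at offsets 2–5.
U+21A3 → 3-byte form E2 86 A3 at offsets 6–8.
U+4217 → 3-byte form E4 88 97 at offsets 9–11.
Offset 10 falls in char 4's range; it's byte 2 of E4 88 97 = 0x88.

0x88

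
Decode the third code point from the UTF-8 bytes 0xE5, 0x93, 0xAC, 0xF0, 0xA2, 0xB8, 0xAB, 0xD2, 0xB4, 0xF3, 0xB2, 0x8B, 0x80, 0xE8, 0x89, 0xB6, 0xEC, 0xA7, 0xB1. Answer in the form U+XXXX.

U+04B4

Offset 0: leading byte 0xE5 = 11100101 → 3-byte char #1 = E5 93 AC.
Offset 3: leading byte 0xF0 = 11110000 → 4-byte char #2 = F0 A2 B8 AB.
Offset 7: leading byte 0xD2 = 11010010 → 2-byte char #3 = D2 B4.
Leading byte 0xD2 = 11010010 matches 110xxxxx → 2-byte sequence.
Byte 1: 0xD2 = 11010010, payload 10010 (5 bits).
Byte 2: 0xB4 = 10110100 (10xxxxxx ✓), payload 110100.
Concatenate: 10010110100 = 0x4B4 (11 bits → U+04B4).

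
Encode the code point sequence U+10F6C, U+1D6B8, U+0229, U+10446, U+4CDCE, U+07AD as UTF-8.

F0 90 BD AC F0 9D 9A B8 C8 A9 F0 90 91 86 F1 8C B7 8E DE AD

U+10F6C: 4-byte form → F0 90 BD AC.
U+1D6B8: 4-byte form → F0 9D 9A B8.
U+0229: 2-byte form → C8 A9.
U+10446: 4-byte form → F0 90 91 86.
U+4CDCE: 4-byte form → F1 8C B7 8E.
U+07AD: 2-byte form → DE AD.
Concatenated (20 bytes): F0 90 BD AC F0 9D 9A B8 C8 A9 F0 90 91 86 F1 8C B7 8E DE AD.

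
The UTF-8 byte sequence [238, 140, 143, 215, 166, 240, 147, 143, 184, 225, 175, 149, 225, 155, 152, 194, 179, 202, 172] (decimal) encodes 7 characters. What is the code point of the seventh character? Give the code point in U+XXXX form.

Offset 0: leading byte 0xEE = 11101110 → 3-byte char #1 = EE 8C 8F.
Offset 3: leading byte 0xD7 = 11010111 → 2-byte char #2 = D7 A6.
Offset 5: leading byte 0xF0 = 11110000 → 4-byte char #3 = F0 93 8F B8.
Offset 9: leading byte 0xE1 = 11100001 → 3-byte char #4 = E1 AF 95.
Offset 12: leading byte 0xE1 = 11100001 → 3-byte char #5 = E1 9B 98.
Offset 15: leading byte 0xC2 = 11000010 → 2-byte char #6 = C2 B3.
Offset 17: leading byte 0xCA = 11001010 → 2-byte char #7 = CA AC.
Leading byte 0xCA = 11001010 matches 110xxxxx → 2-byte sequence.
Byte 1: 0xCA = 11001010, payload 01010 (5 bits).
Byte 2: 0xAC = 10101100 (10xxxxxx ✓), payload 101100.
Concatenate: 01010101100 = 0x2AC (11 bits → U+02AC).

U+02AC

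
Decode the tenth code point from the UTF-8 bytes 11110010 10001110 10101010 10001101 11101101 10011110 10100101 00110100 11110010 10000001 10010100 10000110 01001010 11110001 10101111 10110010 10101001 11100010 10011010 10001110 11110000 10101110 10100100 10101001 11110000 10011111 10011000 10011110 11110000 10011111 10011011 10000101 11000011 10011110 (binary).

Offset 0: leading byte 0xF2 = 11110010 → 4-byte char #1 = F2 8E AA 8D.
Offset 4: leading byte 0xED = 11101101 → 3-byte char #2 = ED 9E A5.
Offset 7: leading byte 0x34 = 00110100 → 1-byte char #3 = 34.
Offset 8: leading byte 0xF2 = 11110010 → 4-byte char #4 = F2 81 94 86.
Offset 12: leading byte 0x4A = 01001010 → 1-byte char #5 = 4A.
Offset 13: leading byte 0xF1 = 11110001 → 4-byte char #6 = F1 AF B2 A9.
Offset 17: leading byte 0xE2 = 11100010 → 3-byte char #7 = E2 9A 8E.
Offset 20: leading byte 0xF0 = 11110000 → 4-byte char #8 = F0 AE A4 A9.
Offset 24: leading byte 0xF0 = 11110000 → 4-byte char #9 = F0 9F 98 9E.
Offset 28: leading byte 0xF0 = 11110000 → 4-byte char #10 = F0 9F 9B 85.
Leading byte 0xF0 = 11110000 matches 11110xxx → 4-byte sequence.
Byte 1: 0xF0 = 11110000, payload 000 (3 bits).
Byte 2: 0x9F = 10011111 (10xxxxxx ✓), payload 011111.
Byte 3: 0x9B = 10011011 (10xxxxxx ✓), payload 011011.
Byte 4: 0x85 = 10000101 (10xxxxxx ✓), payload 000101.
Concatenate: 000011111011011000101 = 0x1F6C5 (21 bits → U+1F6C5).

U+1F6C5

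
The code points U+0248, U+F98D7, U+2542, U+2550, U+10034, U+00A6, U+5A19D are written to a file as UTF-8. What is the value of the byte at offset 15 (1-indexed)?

0x80

1-indexed offset 15 is 0-indexed offset 14.
U+0248 → 2-byte form C9 88 at offsets 0–1.
U+F98D7 → 4-byte form F3 B9 A3 97 at offsets 2–5.
U+2542 → 3-byte form E2 95 82 at offsets 6–8.
U+2550 → 3-byte form E2 95 90 at offsets 9–11.
U+10034 → 4-byte form F0 90 80 B4 at offsets 12–15.
Offset 14 falls in char 5's range; it's byte 3 of F0 90 80 B4 = 0x80.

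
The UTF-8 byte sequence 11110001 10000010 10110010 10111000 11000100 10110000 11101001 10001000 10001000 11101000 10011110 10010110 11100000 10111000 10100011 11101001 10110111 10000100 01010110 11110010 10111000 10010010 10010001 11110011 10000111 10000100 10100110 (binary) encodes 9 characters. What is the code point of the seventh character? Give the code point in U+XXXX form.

U+0056

Offset 0: leading byte 0xF1 = 11110001 → 4-byte char #1 = F1 82 B2 B8.
Offset 4: leading byte 0xC4 = 11000100 → 2-byte char #2 = C4 B0.
Offset 6: leading byte 0xE9 = 11101001 → 3-byte char #3 = E9 88 88.
Offset 9: leading byte 0xE8 = 11101000 → 3-byte char #4 = E8 9E 96.
Offset 12: leading byte 0xE0 = 11100000 → 3-byte char #5 = E0 B8 A3.
Offset 15: leading byte 0xE9 = 11101001 → 3-byte char #6 = E9 B7 84.
Offset 18: leading byte 0x56 = 01010110 → 1-byte char #7 = 56.
Leading byte 0x56 = 01010110 matches 0xxxxxxx → 1-byte sequence.
Byte 1: 0x56 = 01010110, payload 1010110 (7 bits).
Concatenate: 1010110 = 0x56 (7 bits → U+0056).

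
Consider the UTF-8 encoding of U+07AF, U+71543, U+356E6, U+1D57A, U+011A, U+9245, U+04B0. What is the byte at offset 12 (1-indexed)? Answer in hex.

1-indexed offset 12 is 0-indexed offset 11.
U+07AF → 2-byte form DE AF at offsets 0–1.
U+71543 → 4-byte form F1 B1 95 83 at offsets 2–5.
U+356E6 → 4-byte form F0 B5 9B A6 at offsets 6–9.
U+1D57A → 4-byte form F0 9D 95 BA at offsets 10–13.
Offset 11 falls in char 4's range; it's byte 2 of F0 9D 95 BA = 0x9D.

0x9D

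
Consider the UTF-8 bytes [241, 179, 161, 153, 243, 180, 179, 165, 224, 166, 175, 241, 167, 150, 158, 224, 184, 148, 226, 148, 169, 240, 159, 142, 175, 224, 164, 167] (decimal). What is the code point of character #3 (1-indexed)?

U+09AF

Offset 0: leading byte 0xF1 = 11110001 → 4-byte char #1 = F1 B3 A1 99.
Offset 4: leading byte 0xF3 = 11110011 → 4-byte char #2 = F3 B4 B3 A5.
Offset 8: leading byte 0xE0 = 11100000 → 3-byte char #3 = E0 A6 AF.
Leading byte 0xE0 = 11100000 matches 1110xxxx → 3-byte sequence.
Byte 1: 0xE0 = 11100000, payload 0000 (4 bits).
Byte 2: 0xA6 = 10100110 (10xxxxxx ✓), payload 100110.
Byte 3: 0xAF = 10101111 (10xxxxxx ✓), payload 101111.
Concatenate: 0000100110101111 = 0x9AF (16 bits → U+09AF).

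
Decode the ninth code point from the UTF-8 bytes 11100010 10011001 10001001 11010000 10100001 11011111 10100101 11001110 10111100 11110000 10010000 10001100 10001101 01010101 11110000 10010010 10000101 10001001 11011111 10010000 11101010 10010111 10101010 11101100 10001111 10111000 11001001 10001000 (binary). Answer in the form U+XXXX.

U+A5EA

Offset 0: leading byte 0xE2 = 11100010 → 3-byte char #1 = E2 99 89.
Offset 3: leading byte 0xD0 = 11010000 → 2-byte char #2 = D0 A1.
Offset 5: leading byte 0xDF = 11011111 → 2-byte char #3 = DF A5.
Offset 7: leading byte 0xCE = 11001110 → 2-byte char #4 = CE BC.
Offset 9: leading byte 0xF0 = 11110000 → 4-byte char #5 = F0 90 8C 8D.
Offset 13: leading byte 0x55 = 01010101 → 1-byte char #6 = 55.
Offset 14: leading byte 0xF0 = 11110000 → 4-byte char #7 = F0 92 85 89.
Offset 18: leading byte 0xDF = 11011111 → 2-byte char #8 = DF 90.
Offset 20: leading byte 0xEA = 11101010 → 3-byte char #9 = EA 97 AA.
Leading byte 0xEA = 11101010 matches 1110xxxx → 3-byte sequence.
Byte 1: 0xEA = 11101010, payload 1010 (4 bits).
Byte 2: 0x97 = 10010111 (10xxxxxx ✓), payload 010111.
Byte 3: 0xAA = 10101010 (10xxxxxx ✓), payload 101010.
Concatenate: 1010010111101010 = 0xA5EA (16 bits → U+A5EA).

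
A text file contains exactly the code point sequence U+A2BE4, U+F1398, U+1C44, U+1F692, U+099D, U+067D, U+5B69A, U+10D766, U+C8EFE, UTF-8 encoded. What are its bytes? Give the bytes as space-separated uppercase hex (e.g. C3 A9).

U+A2BE4: 4-byte form → F2 A2 AF A4.
U+F1398: 4-byte form → F3 B1 8E 98.
U+1C44: 3-byte form → E1 B1 84.
U+1F692: 4-byte form → F0 9F 9A 92.
U+099D: 3-byte form → E0 A6 9D.
U+067D: 2-byte form → D9 BD.
U+5B69A: 4-byte form → F1 9B 9A 9A.
U+10D766: 4-byte form → F4 8D 9D A6.
U+C8EFE: 4-byte form → F3 88 BB BE.
Concatenated (32 bytes): F2 A2 AF A4 F3 B1 8E 98 E1 B1 84 F0 9F 9A 92 E0 A6 9D D9 BD F1 9B 9A 9A F4 8D 9D A6 F3 88 BB BE.

F2 A2 AF A4 F3 B1 8E 98 E1 B1 84 F0 9F 9A 92 E0 A6 9D D9 BD F1 9B 9A 9A F4 8D 9D A6 F3 88 BB BE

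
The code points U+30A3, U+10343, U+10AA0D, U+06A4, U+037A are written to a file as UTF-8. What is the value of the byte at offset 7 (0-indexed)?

U+30A3 → 3-byte form E3 82 A3 at offsets 0–2.
U+10343 → 4-byte form F0 90 8D 83 at offsets 3–6.
U+10AA0D → 4-byte form F4 8A A8 8D at offsets 7–10.
Offset 7 falls in char 3's range; it's byte 1 of F4 8A A8 8D = 0xF4.

0xF4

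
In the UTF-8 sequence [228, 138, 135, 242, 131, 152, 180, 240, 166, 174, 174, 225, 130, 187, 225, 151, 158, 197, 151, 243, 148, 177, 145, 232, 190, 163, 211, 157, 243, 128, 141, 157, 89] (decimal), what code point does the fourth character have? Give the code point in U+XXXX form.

U+10BB

Offset 0: leading byte 0xE4 = 11100100 → 3-byte char #1 = E4 8A 87.
Offset 3: leading byte 0xF2 = 11110010 → 4-byte char #2 = F2 83 98 B4.
Offset 7: leading byte 0xF0 = 11110000 → 4-byte char #3 = F0 A6 AE AE.
Offset 11: leading byte 0xE1 = 11100001 → 3-byte char #4 = E1 82 BB.
Leading byte 0xE1 = 11100001 matches 1110xxxx → 3-byte sequence.
Byte 1: 0xE1 = 11100001, payload 0001 (4 bits).
Byte 2: 0x82 = 10000010 (10xxxxxx ✓), payload 000010.
Byte 3: 0xBB = 10111011 (10xxxxxx ✓), payload 111011.
Concatenate: 0001000010111011 = 0x10BB (16 bits → U+10BB).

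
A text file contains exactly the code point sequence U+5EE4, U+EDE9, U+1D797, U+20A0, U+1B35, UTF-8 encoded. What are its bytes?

E5 BB A4 EE B7 A9 F0 9D 9E 97 E2 82 A0 E1 AC B5

U+5EE4: 3-byte form → E5 BB A4.
U+EDE9: 3-byte form → EE B7 A9.
U+1D797: 4-byte form → F0 9D 9E 97.
U+20A0: 3-byte form → E2 82 A0.
U+1B35: 3-byte form → E1 AC B5.
Concatenated (16 bytes): E5 BB A4 EE B7 A9 F0 9D 9E 97 E2 82 A0 E1 AC B5.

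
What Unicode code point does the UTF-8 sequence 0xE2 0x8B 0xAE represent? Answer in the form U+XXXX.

Leading byte 0xE2 = 11100010 matches 1110xxxx → 3-byte sequence.
Byte 1: 0xE2 = 11100010, payload 0010 (4 bits).
Byte 2: 0x8B = 10001011 (10xxxxxx ✓), payload 001011.
Byte 3: 0xAE = 10101110 (10xxxxxx ✓), payload 101110.
Concatenate: 0010001011101110 = 0x22EE (16 bits → U+22EE).

U+22EE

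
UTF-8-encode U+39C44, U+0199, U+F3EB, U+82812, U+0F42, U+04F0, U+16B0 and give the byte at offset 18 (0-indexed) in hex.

U+39C44 → 4-byte form F0 B9 B1 84 at offsets 0–3.
U+0199 → 2-byte form C6 99 at offsets 4–5.
U+F3EB → 3-byte form EF 8F AB at offsets 6–8.
U+82812 → 4-byte form F2 82 A0 92 at offsets 9–12.
U+0F42 → 3-byte form E0 BD 82 at offsets 13–15.
U+04F0 → 2-byte form D3 B0 at offsets 16–17.
U+16B0 → 3-byte form E1 9A B0 at offsets 18–20.
Offset 18 falls in char 7's range; it's byte 1 of E1 9A B0 = 0xE1.

0xE1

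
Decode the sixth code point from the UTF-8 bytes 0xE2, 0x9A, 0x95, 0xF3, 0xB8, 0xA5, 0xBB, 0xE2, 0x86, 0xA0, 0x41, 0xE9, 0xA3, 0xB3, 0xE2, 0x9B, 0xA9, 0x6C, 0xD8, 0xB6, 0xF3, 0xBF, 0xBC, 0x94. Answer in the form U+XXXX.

Offset 0: leading byte 0xE2 = 11100010 → 3-byte char #1 = E2 9A 95.
Offset 3: leading byte 0xF3 = 11110011 → 4-byte char #2 = F3 B8 A5 BB.
Offset 7: leading byte 0xE2 = 11100010 → 3-byte char #3 = E2 86 A0.
Offset 10: leading byte 0x41 = 01000001 → 1-byte char #4 = 41.
Offset 11: leading byte 0xE9 = 11101001 → 3-byte char #5 = E9 A3 B3.
Offset 14: leading byte 0xE2 = 11100010 → 3-byte char #6 = E2 9B A9.
Leading byte 0xE2 = 11100010 matches 1110xxxx → 3-byte sequence.
Byte 1: 0xE2 = 11100010, payload 0010 (4 bits).
Byte 2: 0x9B = 10011011 (10xxxxxx ✓), payload 011011.
Byte 3: 0xA9 = 10101001 (10xxxxxx ✓), payload 101001.
Concatenate: 0010011011101001 = 0x26E9 (16 bits → U+26E9).

U+26E9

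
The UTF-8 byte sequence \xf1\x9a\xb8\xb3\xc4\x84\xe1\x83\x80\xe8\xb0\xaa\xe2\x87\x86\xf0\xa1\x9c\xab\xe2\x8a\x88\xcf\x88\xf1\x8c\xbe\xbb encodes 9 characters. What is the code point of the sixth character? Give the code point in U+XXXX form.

Offset 0: leading byte 0xF1 = 11110001 → 4-byte char #1 = F1 9A B8 B3.
Offset 4: leading byte 0xC4 = 11000100 → 2-byte char #2 = C4 84.
Offset 6: leading byte 0xE1 = 11100001 → 3-byte char #3 = E1 83 80.
Offset 9: leading byte 0xE8 = 11101000 → 3-byte char #4 = E8 B0 AA.
Offset 12: leading byte 0xE2 = 11100010 → 3-byte char #5 = E2 87 86.
Offset 15: leading byte 0xF0 = 11110000 → 4-byte char #6 = F0 A1 9C AB.
Leading byte 0xF0 = 11110000 matches 11110xxx → 4-byte sequence.
Byte 1: 0xF0 = 11110000, payload 000 (3 bits).
Byte 2: 0xA1 = 10100001 (10xxxxxx ✓), payload 100001.
Byte 3: 0x9C = 10011100 (10xxxxxx ✓), payload 011100.
Byte 4: 0xAB = 10101011 (10xxxxxx ✓), payload 101011.
Concatenate: 000100001011100101011 = 0x2172B (21 bits → U+2172B).

U+2172B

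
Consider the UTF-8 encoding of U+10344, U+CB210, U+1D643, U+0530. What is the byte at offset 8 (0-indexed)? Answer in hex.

0xF0

U+10344 → 4-byte form F0 90 8D 84 at offsets 0–3.
U+CB210 → 4-byte form F3 8B 88 90 at offsets 4–7.
U+1D643 → 4-byte form F0 9D 99 83 at offsets 8–11.
Offset 8 falls in char 3's range; it's byte 1 of F0 9D 99 83 = 0xF0.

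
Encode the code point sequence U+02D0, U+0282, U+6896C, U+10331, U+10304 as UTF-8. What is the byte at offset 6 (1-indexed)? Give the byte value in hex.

0xA8

1-indexed offset 6 is 0-indexed offset 5.
U+02D0 → 2-byte form CB 90 at offsets 0–1.
U+0282 → 2-byte form CA 82 at offsets 2–3.
U+6896C → 4-byte form F1 A8 A5 AC at offsets 4–7.
Offset 5 falls in char 3's range; it's byte 2 of F1 A8 A5 AC = 0xA8.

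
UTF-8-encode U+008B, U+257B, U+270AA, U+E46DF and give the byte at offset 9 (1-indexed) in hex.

0xAA

1-indexed offset 9 is 0-indexed offset 8.
U+008B → 2-byte form C2 8B at offsets 0–1.
U+257B → 3-byte form E2 95 BB at offsets 2–4.
U+270AA → 4-byte form F0 A7 82 AA at offsets 5–8.
Offset 8 falls in char 3's range; it's byte 4 of F0 A7 82 AA = 0xAA.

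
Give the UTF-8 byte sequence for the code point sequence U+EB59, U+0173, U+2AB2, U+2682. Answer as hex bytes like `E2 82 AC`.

U+EB59: 3-byte form → EE AD 99.
U+0173: 2-byte form → C5 B3.
U+2AB2: 3-byte form → E2 AA B2.
U+2682: 3-byte form → E2 9A 82.
Concatenated (11 bytes): EE AD 99 C5 B3 E2 AA B2 E2 9A 82.

EE AD 99 C5 B3 E2 AA B2 E2 9A 82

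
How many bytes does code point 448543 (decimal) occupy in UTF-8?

U+6D81F = 0x6D81F. UTF-8 uses 1 byte below 0x80, 2 below 0x800, 3 below 0x10000, 4 up to 0x10FFFF. 0x6D81F is in U+10000–U+10FFFF → 4 bytes.

4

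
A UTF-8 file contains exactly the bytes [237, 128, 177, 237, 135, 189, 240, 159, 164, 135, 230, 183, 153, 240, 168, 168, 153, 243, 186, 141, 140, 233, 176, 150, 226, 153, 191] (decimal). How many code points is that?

8

Byte at offset 0: 0xED = 11101101 → 3-byte char (#1). Advance 3.
Byte at offset 3: 0xED = 11101101 → 3-byte char (#2). Advance 3.
Byte at offset 6: 0xF0 = 11110000 → 4-byte char (#3). Advance 4.
Byte at offset 10: 0xE6 = 11100110 → 3-byte char (#4). Advance 3.
Byte at offset 13: 0xF0 = 11110000 → 4-byte char (#5). Advance 4.
Byte at offset 17: 0xF3 = 11110011 → 4-byte char (#6). Advance 4.
Byte at offset 21: 0xE9 = 11101001 → 3-byte char (#7). Advance 3.
Byte at offset 24: 0xE2 = 11100010 → 3-byte char (#8). Advance 3.
Reached end at offset 27 after 8 code points.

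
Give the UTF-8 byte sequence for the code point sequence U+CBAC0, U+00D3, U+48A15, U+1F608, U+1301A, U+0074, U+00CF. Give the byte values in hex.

U+CBAC0: 4-byte form → F3 8B AB 80.
U+00D3: 2-byte form → C3 93.
U+48A15: 4-byte form → F1 88 A8 95.
U+1F608: 4-byte form → F0 9F 98 88.
U+1301A: 4-byte form → F0 93 80 9A.
U+0074: 1-byte form → 74.
U+00CF: 2-byte form → C3 8F.
Concatenated (21 bytes): F3 8B AB 80 C3 93 F1 88 A8 95 F0 9F 98 88 F0 93 80 9A 74 C3 8F.

F3 8B AB 80 C3 93 F1 88 A8 95 F0 9F 98 88 F0 93 80 9A 74 C3 8F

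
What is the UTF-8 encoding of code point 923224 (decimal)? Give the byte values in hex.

F3 A1 99 98

U+E1658 = 0xE1658 = 923224 decimal. In range U+10000–U+10FFFF → 4-byte form: 11110xxx 10xxxxxx 10xxxxxx 10xxxxxx.
Binary (21 bits): 011100001011001011000.
Split 3+6+6+6: 011 | 100001 | 011001 | 011000.
Byte 1: 11110011 = 0xF3.
Byte 2: 10100001 = 0xA1.
Byte 3: 10011001 = 0x99.
Byte 4: 10011000 = 0x98.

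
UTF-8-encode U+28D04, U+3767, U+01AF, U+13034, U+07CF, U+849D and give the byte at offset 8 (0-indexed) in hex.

U+28D04 → 4-byte form F0 A8 B4 84 at offsets 0–3.
U+3767 → 3-byte form E3 9D A7 at offsets 4–6.
U+01AF → 2-byte form C6 AF at offsets 7–8.
Offset 8 falls in char 3's range; it's byte 2 of C6 AF = 0xAF.

0xAF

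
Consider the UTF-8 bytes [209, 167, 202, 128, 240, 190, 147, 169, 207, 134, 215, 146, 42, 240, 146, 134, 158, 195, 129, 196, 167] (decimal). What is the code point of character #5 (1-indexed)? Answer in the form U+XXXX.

U+05D2

Offset 0: leading byte 0xD1 = 11010001 → 2-byte char #1 = D1 A7.
Offset 2: leading byte 0xCA = 11001010 → 2-byte char #2 = CA 80.
Offset 4: leading byte 0xF0 = 11110000 → 4-byte char #3 = F0 BE 93 A9.
Offset 8: leading byte 0xCF = 11001111 → 2-byte char #4 = CF 86.
Offset 10: leading byte 0xD7 = 11010111 → 2-byte char #5 = D7 92.
Leading byte 0xD7 = 11010111 matches 110xxxxx → 2-byte sequence.
Byte 1: 0xD7 = 11010111, payload 10111 (5 bits).
Byte 2: 0x92 = 10010010 (10xxxxxx ✓), payload 010010.
Concatenate: 10111010010 = 0x5D2 (11 bits → U+05D2).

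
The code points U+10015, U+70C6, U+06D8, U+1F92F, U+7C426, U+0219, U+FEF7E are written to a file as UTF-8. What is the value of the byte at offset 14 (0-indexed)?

U+10015 → 4-byte form F0 90 80 95 at offsets 0–3.
U+70C6 → 3-byte form E7 83 86 at offsets 4–6.
U+06D8 → 2-byte form DB 98 at offsets 7–8.
U+1F92F → 4-byte form F0 9F A4 AF at offsets 9–12.
U+7C426 → 4-byte form F1 BC 90 A6 at offsets 13–16.
Offset 14 falls in char 5's range; it's byte 2 of F1 BC 90 A6 = 0xBC.

0xBC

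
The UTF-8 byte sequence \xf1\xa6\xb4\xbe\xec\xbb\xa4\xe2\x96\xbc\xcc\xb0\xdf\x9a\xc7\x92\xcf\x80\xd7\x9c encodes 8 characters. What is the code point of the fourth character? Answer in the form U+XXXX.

Offset 0: leading byte 0xF1 = 11110001 → 4-byte char #1 = F1 A6 B4 BE.
Offset 4: leading byte 0xEC = 11101100 → 3-byte char #2 = EC BB A4.
Offset 7: leading byte 0xE2 = 11100010 → 3-byte char #3 = E2 96 BC.
Offset 10: leading byte 0xCC = 11001100 → 2-byte char #4 = CC B0.
Leading byte 0xCC = 11001100 matches 110xxxxx → 2-byte sequence.
Byte 1: 0xCC = 11001100, payload 01100 (5 bits).
Byte 2: 0xB0 = 10110000 (10xxxxxx ✓), payload 110000.
Concatenate: 01100110000 = 0x330 (11 bits → U+0330).

U+0330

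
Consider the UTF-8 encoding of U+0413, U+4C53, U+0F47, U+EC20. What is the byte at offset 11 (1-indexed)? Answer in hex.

0xA0

1-indexed offset 11 is 0-indexed offset 10.
U+0413 → 2-byte form D0 93 at offsets 0–1.
U+4C53 → 3-byte form E4 B1 93 at offsets 2–4.
U+0F47 → 3-byte form E0 BD 87 at offsets 5–7.
U+EC20 → 3-byte form EE B0 A0 at offsets 8–10.
Offset 10 falls in char 4's range; it's byte 3 of EE B0 A0 = 0xA0.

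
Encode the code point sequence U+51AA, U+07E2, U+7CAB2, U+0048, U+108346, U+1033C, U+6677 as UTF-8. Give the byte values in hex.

E5 86 AA DF A2 F1 BC AA B2 48 F4 88 8D 86 F0 90 8C BC E6 99 B7

U+51AA: 3-byte form → E5 86 AA.
U+07E2: 2-byte form → DF A2.
U+7CAB2: 4-byte form → F1 BC AA B2.
U+0048: 1-byte form → 48.
U+108346: 4-byte form → F4 88 8D 86.
U+1033C: 4-byte form → F0 90 8C BC.
U+6677: 3-byte form → E6 99 B7.
Concatenated (21 bytes): E5 86 AA DF A2 F1 BC AA B2 48 F4 88 8D 86 F0 90 8C BC E6 99 B7.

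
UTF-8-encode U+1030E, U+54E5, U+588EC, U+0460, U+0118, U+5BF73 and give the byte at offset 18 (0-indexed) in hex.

0xB3

U+1030E → 4-byte form F0 90 8C 8E at offsets 0–3.
U+54E5 → 3-byte form E5 93 A5 at offsets 4–6.
U+588EC → 4-byte form F1 98 A3 AC at offsets 7–10.
U+0460 → 2-byte form D1 A0 at offsets 11–12.
U+0118 → 2-byte form C4 98 at offsets 13–14.
U+5BF73 → 4-byte form F1 9B BD B3 at offsets 15–18.
Offset 18 falls in char 6's range; it's byte 4 of F1 9B BD B3 = 0xB3.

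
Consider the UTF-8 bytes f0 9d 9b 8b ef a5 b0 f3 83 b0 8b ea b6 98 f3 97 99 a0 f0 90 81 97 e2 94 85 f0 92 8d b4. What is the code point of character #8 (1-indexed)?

Offset 0: leading byte 0xF0 = 11110000 → 4-byte char #1 = F0 9D 9B 8B.
Offset 4: leading byte 0xEF = 11101111 → 3-byte char #2 = EF A5 B0.
Offset 7: leading byte 0xF3 = 11110011 → 4-byte char #3 = F3 83 B0 8B.
Offset 11: leading byte 0xEA = 11101010 → 3-byte char #4 = EA B6 98.
Offset 14: leading byte 0xF3 = 11110011 → 4-byte char #5 = F3 97 99 A0.
Offset 18: leading byte 0xF0 = 11110000 → 4-byte char #6 = F0 90 81 97.
Offset 22: leading byte 0xE2 = 11100010 → 3-byte char #7 = E2 94 85.
Offset 25: leading byte 0xF0 = 11110000 → 4-byte char #8 = F0 92 8D B4.
Leading byte 0xF0 = 11110000 matches 11110xxx → 4-byte sequence.
Byte 1: 0xF0 = 11110000, payload 000 (3 bits).
Byte 2: 0x92 = 10010010 (10xxxxxx ✓), payload 010010.
Byte 3: 0x8D = 10001101 (10xxxxxx ✓), payload 001101.
Byte 4: 0xB4 = 10110100 (10xxxxxx ✓), payload 110100.
Concatenate: 000010010001101110100 = 0x12374 (21 bits → U+12374).

U+12374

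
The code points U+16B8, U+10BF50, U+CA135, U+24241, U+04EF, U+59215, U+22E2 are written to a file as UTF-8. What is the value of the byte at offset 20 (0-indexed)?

U+16B8 → 3-byte form E1 9A B8 at offsets 0–2.
U+10BF50 → 4-byte form F4 8B BD 90 at offsets 3–6.
U+CA135 → 4-byte form F3 8A 84 B5 at offsets 7–10.
U+24241 → 4-byte form F0 A4 89 81 at offsets 11–14.
U+04EF → 2-byte form D3 AF at offsets 15–16.
U+59215 → 4-byte form F1 99 88 95 at offsets 17–20.
Offset 20 falls in char 6's range; it's byte 4 of F1 99 88 95 = 0x95.

0x95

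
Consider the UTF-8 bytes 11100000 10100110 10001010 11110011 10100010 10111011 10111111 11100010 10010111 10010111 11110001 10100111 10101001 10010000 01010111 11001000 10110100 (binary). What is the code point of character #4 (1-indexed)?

Offset 0: leading byte 0xE0 = 11100000 → 3-byte char #1 = E0 A6 8A.
Offset 3: leading byte 0xF3 = 11110011 → 4-byte char #2 = F3 A2 BB BF.
Offset 7: leading byte 0xE2 = 11100010 → 3-byte char #3 = E2 97 97.
Offset 10: leading byte 0xF1 = 11110001 → 4-byte char #4 = F1 A7 A9 90.
Leading byte 0xF1 = 11110001 matches 11110xxx → 4-byte sequence.
Byte 1: 0xF1 = 11110001, payload 001 (3 bits).
Byte 2: 0xA7 = 10100111 (10xxxxxx ✓), payload 100111.
Byte 3: 0xA9 = 10101001 (10xxxxxx ✓), payload 101001.
Byte 4: 0x90 = 10010000 (10xxxxxx ✓), payload 010000.
Concatenate: 001100111101001010000 = 0x67A50 (21 bits → U+67A50).

U+67A50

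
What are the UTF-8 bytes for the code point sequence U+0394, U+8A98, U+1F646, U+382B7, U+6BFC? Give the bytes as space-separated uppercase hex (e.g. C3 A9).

CE 94 E8 AA 98 F0 9F 99 86 F0 B8 8A B7 E6 AF BC

U+0394: 2-byte form → CE 94.
U+8A98: 3-byte form → E8 AA 98.
U+1F646: 4-byte form → F0 9F 99 86.
U+382B7: 4-byte form → F0 B8 8A B7.
U+6BFC: 3-byte form → E6 AF BC.
Concatenated (16 bytes): CE 94 E8 AA 98 F0 9F 99 86 F0 B8 8A B7 E6 AF BC.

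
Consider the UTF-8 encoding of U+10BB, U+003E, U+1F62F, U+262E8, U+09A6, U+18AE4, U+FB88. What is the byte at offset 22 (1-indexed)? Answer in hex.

1-indexed offset 22 is 0-indexed offset 21.
U+10BB → 3-byte form E1 82 BB at offsets 0–2.
U+003E → 1-byte form 3E at offsets 3–3.
U+1F62F → 4-byte form F0 9F 98 AF at offsets 4–7.
U+262E8 → 4-byte form F0 A6 8B A8 at offsets 8–11.
U+09A6 → 3-byte form E0 A6 A6 at offsets 12–14.
U+18AE4 → 4-byte form F0 98 AB A4 at offsets 15–18.
U+FB88 → 3-byte form EF AE 88 at offsets 19–21.
Offset 21 falls in char 7's range; it's byte 3 of EF AE 88 = 0x88.

0x88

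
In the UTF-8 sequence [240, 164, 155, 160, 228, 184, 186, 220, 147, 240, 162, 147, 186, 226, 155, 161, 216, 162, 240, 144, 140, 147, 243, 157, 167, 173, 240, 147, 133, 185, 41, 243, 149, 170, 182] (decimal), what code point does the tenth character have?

U+0029

Offset 0: leading byte 0xF0 = 11110000 → 4-byte char #1 = F0 A4 9B A0.
Offset 4: leading byte 0xE4 = 11100100 → 3-byte char #2 = E4 B8 BA.
Offset 7: leading byte 0xDC = 11011100 → 2-byte char #3 = DC 93.
Offset 9: leading byte 0xF0 = 11110000 → 4-byte char #4 = F0 A2 93 BA.
Offset 13: leading byte 0xE2 = 11100010 → 3-byte char #5 = E2 9B A1.
Offset 16: leading byte 0xD8 = 11011000 → 2-byte char #6 = D8 A2.
Offset 18: leading byte 0xF0 = 11110000 → 4-byte char #7 = F0 90 8C 93.
Offset 22: leading byte 0xF3 = 11110011 → 4-byte char #8 = F3 9D A7 AD.
Offset 26: leading byte 0xF0 = 11110000 → 4-byte char #9 = F0 93 85 B9.
Offset 30: leading byte 0x29 = 00101001 → 1-byte char #10 = 29.
Leading byte 0x29 = 00101001 matches 0xxxxxxx → 1-byte sequence.
Byte 1: 0x29 = 00101001, payload 0101001 (7 bits).
Concatenate: 0101001 = 0x29 (7 bits → U+0029).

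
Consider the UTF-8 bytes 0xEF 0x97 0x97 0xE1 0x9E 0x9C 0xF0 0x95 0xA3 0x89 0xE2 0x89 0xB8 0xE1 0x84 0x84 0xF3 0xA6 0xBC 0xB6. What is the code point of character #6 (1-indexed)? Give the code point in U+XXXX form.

U+E6F36

Offset 0: leading byte 0xEF = 11101111 → 3-byte char #1 = EF 97 97.
Offset 3: leading byte 0xE1 = 11100001 → 3-byte char #2 = E1 9E 9C.
Offset 6: leading byte 0xF0 = 11110000 → 4-byte char #3 = F0 95 A3 89.
Offset 10: leading byte 0xE2 = 11100010 → 3-byte char #4 = E2 89 B8.
Offset 13: leading byte 0xE1 = 11100001 → 3-byte char #5 = E1 84 84.
Offset 16: leading byte 0xF3 = 11110011 → 4-byte char #6 = F3 A6 BC B6.
Leading byte 0xF3 = 11110011 matches 11110xxx → 4-byte sequence.
Byte 1: 0xF3 = 11110011, payload 011 (3 bits).
Byte 2: 0xA6 = 10100110 (10xxxxxx ✓), payload 100110.
Byte 3: 0xBC = 10111100 (10xxxxxx ✓), payload 111100.
Byte 4: 0xB6 = 10110110 (10xxxxxx ✓), payload 110110.
Concatenate: 011100110111100110110 = 0xE6F36 (21 bits → U+E6F36).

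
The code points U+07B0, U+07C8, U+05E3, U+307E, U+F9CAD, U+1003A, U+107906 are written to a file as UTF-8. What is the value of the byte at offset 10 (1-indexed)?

1-indexed offset 10 is 0-indexed offset 9.
U+07B0 → 2-byte form DE B0 at offsets 0–1.
U+07C8 → 2-byte form DF 88 at offsets 2–3.
U+05E3 → 2-byte form D7 A3 at offsets 4–5.
U+307E → 3-byte form E3 81 BE at offsets 6–8.
U+F9CAD → 4-byte form F3 B9 B2 AD at offsets 9–12.
Offset 9 falls in char 5's range; it's byte 1 of F3 B9 B2 AD = 0xF3.

0xF3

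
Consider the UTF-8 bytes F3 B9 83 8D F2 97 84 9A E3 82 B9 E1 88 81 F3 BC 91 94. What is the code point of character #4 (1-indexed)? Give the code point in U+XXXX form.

Offset 0: leading byte 0xF3 = 11110011 → 4-byte char #1 = F3 B9 83 8D.
Offset 4: leading byte 0xF2 = 11110010 → 4-byte char #2 = F2 97 84 9A.
Offset 8: leading byte 0xE3 = 11100011 → 3-byte char #3 = E3 82 B9.
Offset 11: leading byte 0xE1 = 11100001 → 3-byte char #4 = E1 88 81.
Leading byte 0xE1 = 11100001 matches 1110xxxx → 3-byte sequence.
Byte 1: 0xE1 = 11100001, payload 0001 (4 bits).
Byte 2: 0x88 = 10001000 (10xxxxxx ✓), payload 001000.
Byte 3: 0x81 = 10000001 (10xxxxxx ✓), payload 000001.
Concatenate: 0001001000000001 = 0x1201 (16 bits → U+1201).

U+1201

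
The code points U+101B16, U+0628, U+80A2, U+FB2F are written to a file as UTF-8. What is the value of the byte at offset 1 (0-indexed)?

0x81

U+101B16 → 4-byte form F4 81 AC 96 at offsets 0–3.
Offset 1 falls in char 1's range; it's byte 2 of F4 81 AC 96 = 0x81.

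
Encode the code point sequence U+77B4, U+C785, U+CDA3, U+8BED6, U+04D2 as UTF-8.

U+77B4: 3-byte form → E7 9E B4.
U+C785: 3-byte form → EC 9E 85.
U+CDA3: 3-byte form → EC B6 A3.
U+8BED6: 4-byte form → F2 8B BB 96.
U+04D2: 2-byte form → D3 92.
Concatenated (15 bytes): E7 9E B4 EC 9E 85 EC B6 A3 F2 8B BB 96 D3 92.

E7 9E B4 EC 9E 85 EC B6 A3 F2 8B BB 96 D3 92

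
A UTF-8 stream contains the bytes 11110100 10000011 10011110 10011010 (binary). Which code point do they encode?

Leading byte 0xF4 = 11110100 matches 11110xxx → 4-byte sequence.
Byte 1: 0xF4 = 11110100, payload 100 (3 bits).
Byte 2: 0x83 = 10000011 (10xxxxxx ✓), payload 000011.
Byte 3: 0x9E = 10011110 (10xxxxxx ✓), payload 011110.
Byte 4: 0x9A = 10011010 (10xxxxxx ✓), payload 011010.
Concatenate: 100000011011110011010 = 0x10379A (21 bits → U+10379A).

U+10379A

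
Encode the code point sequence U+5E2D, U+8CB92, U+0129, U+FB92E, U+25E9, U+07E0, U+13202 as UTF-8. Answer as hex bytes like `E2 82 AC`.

E5 B8 AD F2 8C AE 92 C4 A9 F3 BB A4 AE E2 97 A9 DF A0 F0 93 88 82

U+5E2D: 3-byte form → E5 B8 AD.
U+8CB92: 4-byte form → F2 8C AE 92.
U+0129: 2-byte form → C4 A9.
U+FB92E: 4-byte form → F3 BB A4 AE.
U+25E9: 3-byte form → E2 97 A9.
U+07E0: 2-byte form → DF A0.
U+13202: 4-byte form → F0 93 88 82.
Concatenated (22 bytes): E5 B8 AD F2 8C AE 92 C4 A9 F3 BB A4 AE E2 97 A9 DF A0 F0 93 88 82.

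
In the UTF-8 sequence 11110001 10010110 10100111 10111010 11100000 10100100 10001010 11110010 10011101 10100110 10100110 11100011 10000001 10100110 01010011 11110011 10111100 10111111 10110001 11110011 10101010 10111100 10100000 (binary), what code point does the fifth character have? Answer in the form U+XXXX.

Offset 0: leading byte 0xF1 = 11110001 → 4-byte char #1 = F1 96 A7 BA.
Offset 4: leading byte 0xE0 = 11100000 → 3-byte char #2 = E0 A4 8A.
Offset 7: leading byte 0xF2 = 11110010 → 4-byte char #3 = F2 9D A6 A6.
Offset 11: leading byte 0xE3 = 11100011 → 3-byte char #4 = E3 81 A6.
Offset 14: leading byte 0x53 = 01010011 → 1-byte char #5 = 53.
Leading byte 0x53 = 01010011 matches 0xxxxxxx → 1-byte sequence.
Byte 1: 0x53 = 01010011, payload 1010011 (7 bits).
Concatenate: 1010011 = 0x53 (7 bits → U+0053).

U+0053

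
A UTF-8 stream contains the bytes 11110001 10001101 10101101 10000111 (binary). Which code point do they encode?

U+4DB47

Leading byte 0xF1 = 11110001 matches 11110xxx → 4-byte sequence.
Byte 1: 0xF1 = 11110001, payload 001 (3 bits).
Byte 2: 0x8D = 10001101 (10xxxxxx ✓), payload 001101.
Byte 3: 0xAD = 10101101 (10xxxxxx ✓), payload 101101.
Byte 4: 0x87 = 10000111 (10xxxxxx ✓), payload 000111.
Concatenate: 001001101101101000111 = 0x4DB47 (21 bits → U+4DB47).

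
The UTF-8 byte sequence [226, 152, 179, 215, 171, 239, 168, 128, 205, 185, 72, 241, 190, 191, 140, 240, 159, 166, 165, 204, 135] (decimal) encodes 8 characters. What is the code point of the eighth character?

Offset 0: leading byte 0xE2 = 11100010 → 3-byte char #1 = E2 98 B3.
Offset 3: leading byte 0xD7 = 11010111 → 2-byte char #2 = D7 AB.
Offset 5: leading byte 0xEF = 11101111 → 3-byte char #3 = EF A8 80.
Offset 8: leading byte 0xCD = 11001101 → 2-byte char #4 = CD B9.
Offset 10: leading byte 0x48 = 01001000 → 1-byte char #5 = 48.
Offset 11: leading byte 0xF1 = 11110001 → 4-byte char #6 = F1 BE BF 8C.
Offset 15: leading byte 0xF0 = 11110000 → 4-byte char #7 = F0 9F A6 A5.
Offset 19: leading byte 0xCC = 11001100 → 2-byte char #8 = CC 87.
Leading byte 0xCC = 11001100 matches 110xxxxx → 2-byte sequence.
Byte 1: 0xCC = 11001100, payload 01100 (5 bits).
Byte 2: 0x87 = 10000111 (10xxxxxx ✓), payload 000111.
Concatenate: 01100000111 = 0x307 (11 bits → U+0307).

U+0307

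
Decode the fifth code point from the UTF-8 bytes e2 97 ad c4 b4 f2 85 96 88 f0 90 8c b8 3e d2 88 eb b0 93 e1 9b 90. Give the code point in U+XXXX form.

U+003E

Offset 0: leading byte 0xE2 = 11100010 → 3-byte char #1 = E2 97 AD.
Offset 3: leading byte 0xC4 = 11000100 → 2-byte char #2 = C4 B4.
Offset 5: leading byte 0xF2 = 11110010 → 4-byte char #3 = F2 85 96 88.
Offset 9: leading byte 0xF0 = 11110000 → 4-byte char #4 = F0 90 8C B8.
Offset 13: leading byte 0x3E = 00111110 → 1-byte char #5 = 3E.
Leading byte 0x3E = 00111110 matches 0xxxxxxx → 1-byte sequence.
Byte 1: 0x3E = 00111110, payload 0111110 (7 bits).
Concatenate: 0111110 = 0x3E (7 bits → U+003E).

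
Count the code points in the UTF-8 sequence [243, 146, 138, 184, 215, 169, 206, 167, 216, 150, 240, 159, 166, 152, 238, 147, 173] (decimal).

Byte at offset 0: 0xF3 = 11110011 → 4-byte char (#1). Advance 4.
Byte at offset 4: 0xD7 = 11010111 → 2-byte char (#2). Advance 2.
Byte at offset 6: 0xCE = 11001110 → 2-byte char (#3). Advance 2.
Byte at offset 8: 0xD8 = 11011000 → 2-byte char (#4). Advance 2.
Byte at offset 10: 0xF0 = 11110000 → 4-byte char (#5). Advance 4.
Byte at offset 14: 0xEE = 11101110 → 3-byte char (#6). Advance 3.
Reached end at offset 17 after 6 code points.

6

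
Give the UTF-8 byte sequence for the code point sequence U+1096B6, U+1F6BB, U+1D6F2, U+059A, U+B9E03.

U+1096B6: 4-byte form → F4 89 9A B6.
U+1F6BB: 4-byte form → F0 9F 9A BB.
U+1D6F2: 4-byte form → F0 9D 9B B2.
U+059A: 2-byte form → D6 9A.
U+B9E03: 4-byte form → F2 B9 B8 83.
Concatenated (18 bytes): F4 89 9A B6 F0 9F 9A BB F0 9D 9B B2 D6 9A F2 B9 B8 83.

F4 89 9A B6 F0 9F 9A BB F0 9D 9B B2 D6 9A F2 B9 B8 83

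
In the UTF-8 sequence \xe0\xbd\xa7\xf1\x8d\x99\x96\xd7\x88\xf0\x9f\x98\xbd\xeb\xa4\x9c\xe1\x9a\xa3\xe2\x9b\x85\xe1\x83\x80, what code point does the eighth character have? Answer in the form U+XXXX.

Offset 0: leading byte 0xE0 = 11100000 → 3-byte char #1 = E0 BD A7.
Offset 3: leading byte 0xF1 = 11110001 → 4-byte char #2 = F1 8D 99 96.
Offset 7: leading byte 0xD7 = 11010111 → 2-byte char #3 = D7 88.
Offset 9: leading byte 0xF0 = 11110000 → 4-byte char #4 = F0 9F 98 BD.
Offset 13: leading byte 0xEB = 11101011 → 3-byte char #5 = EB A4 9C.
Offset 16: leading byte 0xE1 = 11100001 → 3-byte char #6 = E1 9A A3.
Offset 19: leading byte 0xE2 = 11100010 → 3-byte char #7 = E2 9B 85.
Offset 22: leading byte 0xE1 = 11100001 → 3-byte char #8 = E1 83 80.
Leading byte 0xE1 = 11100001 matches 1110xxxx → 3-byte sequence.
Byte 1: 0xE1 = 11100001, payload 0001 (4 bits).
Byte 2: 0x83 = 10000011 (10xxxxxx ✓), payload 000011.
Byte 3: 0x80 = 10000000 (10xxxxxx ✓), payload 000000.
Concatenate: 0001000011000000 = 0x10C0 (16 bits → U+10C0).

U+10C0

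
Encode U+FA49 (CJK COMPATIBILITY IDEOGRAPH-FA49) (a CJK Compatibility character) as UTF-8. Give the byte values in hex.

U+FA49 = 0xFA49 = 64073 decimal. In range U+0800–U+FFFF → 3-byte form: 1110xxxx 10xxxxxx 10xxxxxx.
Binary (16 bits): 1111101001001001.
Split 4+6+6: 1111 | 101001 | 001001.
Byte 1: 11101111 = 0xEF.
Byte 2: 10101001 = 0xA9.
Byte 3: 10001001 = 0x89.

EF A9 89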